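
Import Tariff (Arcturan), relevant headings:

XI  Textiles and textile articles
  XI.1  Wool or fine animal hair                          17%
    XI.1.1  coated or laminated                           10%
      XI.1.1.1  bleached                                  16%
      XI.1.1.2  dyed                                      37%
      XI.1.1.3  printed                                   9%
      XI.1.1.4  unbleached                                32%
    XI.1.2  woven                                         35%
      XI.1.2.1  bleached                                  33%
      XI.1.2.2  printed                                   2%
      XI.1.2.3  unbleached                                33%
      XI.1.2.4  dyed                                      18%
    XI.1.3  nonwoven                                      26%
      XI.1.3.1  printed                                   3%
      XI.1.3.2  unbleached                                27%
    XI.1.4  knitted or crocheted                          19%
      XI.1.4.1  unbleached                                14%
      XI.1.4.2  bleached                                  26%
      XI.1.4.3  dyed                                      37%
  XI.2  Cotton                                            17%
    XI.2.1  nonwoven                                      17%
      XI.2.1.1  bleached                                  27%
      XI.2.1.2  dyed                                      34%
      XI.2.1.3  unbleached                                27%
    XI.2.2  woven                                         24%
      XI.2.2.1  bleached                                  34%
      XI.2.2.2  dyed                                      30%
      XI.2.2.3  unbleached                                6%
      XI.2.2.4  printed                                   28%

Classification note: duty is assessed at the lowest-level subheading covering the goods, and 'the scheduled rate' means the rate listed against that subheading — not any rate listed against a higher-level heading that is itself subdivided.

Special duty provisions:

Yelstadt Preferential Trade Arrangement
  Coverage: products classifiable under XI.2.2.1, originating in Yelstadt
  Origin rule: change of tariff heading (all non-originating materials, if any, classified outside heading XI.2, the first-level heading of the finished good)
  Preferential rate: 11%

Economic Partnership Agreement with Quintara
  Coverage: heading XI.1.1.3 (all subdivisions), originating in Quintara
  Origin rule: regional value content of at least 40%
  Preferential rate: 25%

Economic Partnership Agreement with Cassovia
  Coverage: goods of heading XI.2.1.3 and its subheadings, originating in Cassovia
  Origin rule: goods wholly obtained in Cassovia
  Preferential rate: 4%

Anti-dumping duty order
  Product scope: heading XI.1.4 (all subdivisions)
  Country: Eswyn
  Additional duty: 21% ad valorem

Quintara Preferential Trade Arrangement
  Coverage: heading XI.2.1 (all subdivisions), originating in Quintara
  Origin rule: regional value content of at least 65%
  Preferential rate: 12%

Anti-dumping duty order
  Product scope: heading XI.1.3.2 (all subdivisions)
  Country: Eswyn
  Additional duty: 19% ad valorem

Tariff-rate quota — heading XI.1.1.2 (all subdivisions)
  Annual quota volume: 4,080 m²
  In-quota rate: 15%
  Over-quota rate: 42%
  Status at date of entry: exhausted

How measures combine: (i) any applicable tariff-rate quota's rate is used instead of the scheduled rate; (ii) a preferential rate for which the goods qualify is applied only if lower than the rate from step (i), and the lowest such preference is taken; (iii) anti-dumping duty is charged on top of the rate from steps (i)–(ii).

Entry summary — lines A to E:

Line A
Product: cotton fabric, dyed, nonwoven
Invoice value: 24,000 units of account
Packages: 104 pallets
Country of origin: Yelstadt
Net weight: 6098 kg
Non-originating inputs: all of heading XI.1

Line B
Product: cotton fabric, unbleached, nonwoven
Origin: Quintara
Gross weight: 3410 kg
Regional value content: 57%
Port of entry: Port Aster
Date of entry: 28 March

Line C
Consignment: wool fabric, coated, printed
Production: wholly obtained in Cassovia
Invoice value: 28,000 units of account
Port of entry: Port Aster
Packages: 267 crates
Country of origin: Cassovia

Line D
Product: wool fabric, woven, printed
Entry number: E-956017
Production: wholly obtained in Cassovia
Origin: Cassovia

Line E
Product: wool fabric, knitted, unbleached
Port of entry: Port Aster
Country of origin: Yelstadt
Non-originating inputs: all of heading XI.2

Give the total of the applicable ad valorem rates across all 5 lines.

Line A: cotton → XI.2; nonwoven → XI.2.1; dyed → XI.2.1.2. Scheduled 34%. Yelstadt agreement on XI.2.2.1: XI.2.1.2 not covered. → 34%.
Line B: cotton → XI.2; nonwoven → XI.2.1; unbleached → XI.2.1.3. Scheduled 27%. Quintara agreement on XI.1.1.3: XI.2.1.3 not covered; Quintara agreement on XI.2.1: RVC < 65%. → 27%.
Line C: wool → XI.1; coated → XI.1.1; printed → XI.1.1.3. Scheduled 9%. Cassovia agreement on XI.2.1.3: XI.1.1.3 not covered. → 9%.
Line D: wool → XI.1; woven → XI.1.2; printed → XI.1.2.2. Scheduled 2%. Cassovia agreement on XI.2.1.3: XI.1.2.2 not covered. → 2%.
Line E: wool → XI.1; knitted → XI.1.4; unbleached → XI.1.4.1. Scheduled 14%. Yelstadt agreement on XI.2.2.1: XI.1.4.1 not covered. → 14%.
Sum: 34% + 27% + 9% + 2% + 14% = 86%.

86%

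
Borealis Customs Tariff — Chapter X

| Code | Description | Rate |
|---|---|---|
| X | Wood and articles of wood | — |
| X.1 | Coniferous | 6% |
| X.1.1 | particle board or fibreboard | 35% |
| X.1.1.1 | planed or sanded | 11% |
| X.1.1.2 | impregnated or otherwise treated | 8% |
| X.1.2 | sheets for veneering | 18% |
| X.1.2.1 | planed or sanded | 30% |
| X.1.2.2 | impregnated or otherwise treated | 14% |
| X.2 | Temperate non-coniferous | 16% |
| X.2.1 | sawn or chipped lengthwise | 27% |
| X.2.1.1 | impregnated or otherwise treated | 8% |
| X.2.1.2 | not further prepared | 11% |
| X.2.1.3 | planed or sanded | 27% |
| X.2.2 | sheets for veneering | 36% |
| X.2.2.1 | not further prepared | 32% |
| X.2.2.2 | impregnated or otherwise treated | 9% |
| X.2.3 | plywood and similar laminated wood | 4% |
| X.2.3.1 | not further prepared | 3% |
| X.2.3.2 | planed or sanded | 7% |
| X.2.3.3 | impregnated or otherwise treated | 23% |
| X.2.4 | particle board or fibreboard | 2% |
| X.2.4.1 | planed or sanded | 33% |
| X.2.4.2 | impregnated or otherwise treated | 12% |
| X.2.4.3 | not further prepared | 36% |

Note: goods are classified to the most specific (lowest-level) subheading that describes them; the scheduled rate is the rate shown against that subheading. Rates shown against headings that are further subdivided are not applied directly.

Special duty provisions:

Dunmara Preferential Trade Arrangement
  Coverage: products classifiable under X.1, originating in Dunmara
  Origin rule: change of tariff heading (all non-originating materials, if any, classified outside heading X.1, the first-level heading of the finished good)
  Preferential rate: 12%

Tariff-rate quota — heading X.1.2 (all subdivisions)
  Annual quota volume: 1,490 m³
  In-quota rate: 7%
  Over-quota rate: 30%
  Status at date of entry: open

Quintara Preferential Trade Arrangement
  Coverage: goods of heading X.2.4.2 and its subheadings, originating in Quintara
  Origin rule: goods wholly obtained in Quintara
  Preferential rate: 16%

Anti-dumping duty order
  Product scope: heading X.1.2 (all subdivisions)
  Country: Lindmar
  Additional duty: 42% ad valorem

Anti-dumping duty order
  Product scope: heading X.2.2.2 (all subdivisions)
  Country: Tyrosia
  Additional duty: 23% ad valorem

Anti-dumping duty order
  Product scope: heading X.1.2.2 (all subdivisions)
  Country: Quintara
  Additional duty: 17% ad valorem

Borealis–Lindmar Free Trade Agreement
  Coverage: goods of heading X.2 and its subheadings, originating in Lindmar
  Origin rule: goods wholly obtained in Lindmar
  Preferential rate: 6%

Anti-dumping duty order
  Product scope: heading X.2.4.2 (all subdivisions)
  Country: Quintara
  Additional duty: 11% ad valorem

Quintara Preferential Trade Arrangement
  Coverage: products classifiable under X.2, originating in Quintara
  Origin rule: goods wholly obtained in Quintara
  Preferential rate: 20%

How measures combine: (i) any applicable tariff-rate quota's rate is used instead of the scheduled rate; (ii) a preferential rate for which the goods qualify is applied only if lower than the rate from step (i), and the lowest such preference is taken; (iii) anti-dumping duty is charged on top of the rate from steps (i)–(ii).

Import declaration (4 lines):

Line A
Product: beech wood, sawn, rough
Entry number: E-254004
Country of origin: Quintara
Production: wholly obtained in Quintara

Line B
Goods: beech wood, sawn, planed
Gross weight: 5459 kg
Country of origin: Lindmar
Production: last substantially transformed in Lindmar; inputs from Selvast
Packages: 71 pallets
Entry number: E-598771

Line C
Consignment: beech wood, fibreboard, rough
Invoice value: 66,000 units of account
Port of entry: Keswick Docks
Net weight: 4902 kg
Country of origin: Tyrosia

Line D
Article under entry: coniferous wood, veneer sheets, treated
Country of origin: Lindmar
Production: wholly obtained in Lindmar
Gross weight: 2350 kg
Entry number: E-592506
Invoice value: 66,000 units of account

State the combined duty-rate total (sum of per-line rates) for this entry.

123%

Line A: beech → X.2; sawn → X.2.1; rough → X.2.1.2. Scheduled 11%. Quintara agreement on X.2.4.2: X.2.1.2 not covered; Quintara agreement on X.2: wholly obtained → 20% available; preference 20% not lower than 11% → no reduction. → 11%.
Line B: beech → X.2; sawn → X.2.1; planed → X.2.1.3. Scheduled 27%. Lindmar agreement on X.2: not wholly obtained. → 27%.
Line C: beech → X.2; fibreboard → X.2.4; rough → X.2.4.3. Scheduled 36%. No special measure applies. → 36%.
Line D: coniferous → X.1; veneer sheets → X.1.2; treated → X.1.2.2. Scheduled 14%. quota on X.1.2 open → in-quota 7%; Lindmar agreement on X.2: X.1.2.2 not covered; anti-dumping (Lindmar, X.1.2): +42%; total 7% + 42% = 49%. → 49%.
Sum: 11% + 27% + 36% + 49% = 123%.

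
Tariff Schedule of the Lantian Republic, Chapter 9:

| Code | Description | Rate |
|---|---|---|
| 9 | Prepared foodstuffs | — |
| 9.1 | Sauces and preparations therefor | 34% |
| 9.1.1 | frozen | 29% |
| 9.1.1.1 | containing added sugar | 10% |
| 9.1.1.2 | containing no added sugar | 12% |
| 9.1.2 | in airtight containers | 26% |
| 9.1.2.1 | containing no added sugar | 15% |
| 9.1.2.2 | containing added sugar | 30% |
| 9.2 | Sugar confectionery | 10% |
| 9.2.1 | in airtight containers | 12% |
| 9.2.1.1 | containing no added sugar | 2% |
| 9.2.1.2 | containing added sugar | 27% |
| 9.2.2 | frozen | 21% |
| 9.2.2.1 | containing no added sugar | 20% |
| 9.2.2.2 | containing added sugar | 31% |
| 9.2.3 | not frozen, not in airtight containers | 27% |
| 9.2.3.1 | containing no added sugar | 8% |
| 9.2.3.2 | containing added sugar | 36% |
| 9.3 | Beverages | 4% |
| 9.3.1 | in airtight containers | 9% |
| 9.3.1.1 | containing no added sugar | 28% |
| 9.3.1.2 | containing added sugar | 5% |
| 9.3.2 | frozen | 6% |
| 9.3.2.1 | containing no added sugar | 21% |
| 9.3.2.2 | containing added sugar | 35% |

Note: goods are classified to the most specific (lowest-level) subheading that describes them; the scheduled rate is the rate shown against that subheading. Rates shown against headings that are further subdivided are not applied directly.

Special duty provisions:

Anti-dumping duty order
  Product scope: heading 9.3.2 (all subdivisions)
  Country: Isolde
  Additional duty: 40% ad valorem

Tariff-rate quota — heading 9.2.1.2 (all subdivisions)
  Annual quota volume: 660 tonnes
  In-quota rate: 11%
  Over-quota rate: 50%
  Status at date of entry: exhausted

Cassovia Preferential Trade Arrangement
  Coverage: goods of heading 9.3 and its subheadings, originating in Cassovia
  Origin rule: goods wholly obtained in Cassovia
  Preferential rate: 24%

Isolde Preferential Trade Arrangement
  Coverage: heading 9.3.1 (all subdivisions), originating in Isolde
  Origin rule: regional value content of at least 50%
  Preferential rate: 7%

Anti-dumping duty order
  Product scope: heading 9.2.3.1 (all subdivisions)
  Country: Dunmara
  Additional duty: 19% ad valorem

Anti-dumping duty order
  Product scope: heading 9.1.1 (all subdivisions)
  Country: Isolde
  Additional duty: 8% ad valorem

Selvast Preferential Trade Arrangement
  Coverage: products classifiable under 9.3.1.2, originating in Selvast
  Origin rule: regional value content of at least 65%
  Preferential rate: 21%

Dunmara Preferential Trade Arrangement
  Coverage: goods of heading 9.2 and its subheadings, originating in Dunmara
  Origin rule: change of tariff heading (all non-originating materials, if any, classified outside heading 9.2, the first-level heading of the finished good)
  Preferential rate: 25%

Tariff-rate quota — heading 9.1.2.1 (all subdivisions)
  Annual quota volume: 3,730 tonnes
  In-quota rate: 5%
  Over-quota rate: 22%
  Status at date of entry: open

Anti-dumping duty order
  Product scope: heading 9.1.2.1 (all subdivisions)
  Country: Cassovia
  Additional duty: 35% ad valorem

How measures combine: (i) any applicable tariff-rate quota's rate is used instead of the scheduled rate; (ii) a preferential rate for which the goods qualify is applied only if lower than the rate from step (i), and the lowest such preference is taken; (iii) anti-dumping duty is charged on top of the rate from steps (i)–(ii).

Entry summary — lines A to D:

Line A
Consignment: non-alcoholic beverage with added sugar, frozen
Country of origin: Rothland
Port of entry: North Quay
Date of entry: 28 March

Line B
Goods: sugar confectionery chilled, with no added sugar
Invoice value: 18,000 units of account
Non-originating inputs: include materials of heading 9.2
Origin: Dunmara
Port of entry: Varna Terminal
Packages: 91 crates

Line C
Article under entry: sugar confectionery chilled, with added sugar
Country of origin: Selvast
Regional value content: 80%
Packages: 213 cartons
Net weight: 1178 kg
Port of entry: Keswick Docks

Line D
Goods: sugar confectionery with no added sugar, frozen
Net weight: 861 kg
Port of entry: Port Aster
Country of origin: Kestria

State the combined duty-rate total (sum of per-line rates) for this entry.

Line A: non-alcoholic beverage → 9.3; frozen → 9.3.2; with added sugar → 9.3.2.2. Scheduled 35%. No special measure applies. → 35%.
Line B: sugar confectionery → 9.2; chilled → 9.2.3; with no added sugar → 9.2.3.1. Scheduled 8%. Dunmara agreement on 9.2: CTH not met; anti-dumping (Dunmara, 9.2.3.1): +19%; total 8% + 19% = 27%. → 27%.
Line C: sugar confectionery → 9.2; chilled → 9.2.3; with added sugar → 9.2.3.2. Scheduled 36%. Selvast agreement on 9.3.1.2: 9.2.3.2 not covered. → 36%.
Line D: sugar confectionery → 9.2; frozen → 9.2.2; with no added sugar → 9.2.2.1. Scheduled 20%. No special measure applies. → 20%.
Sum: 35% + 27% + 36% + 20% = 118%.

118%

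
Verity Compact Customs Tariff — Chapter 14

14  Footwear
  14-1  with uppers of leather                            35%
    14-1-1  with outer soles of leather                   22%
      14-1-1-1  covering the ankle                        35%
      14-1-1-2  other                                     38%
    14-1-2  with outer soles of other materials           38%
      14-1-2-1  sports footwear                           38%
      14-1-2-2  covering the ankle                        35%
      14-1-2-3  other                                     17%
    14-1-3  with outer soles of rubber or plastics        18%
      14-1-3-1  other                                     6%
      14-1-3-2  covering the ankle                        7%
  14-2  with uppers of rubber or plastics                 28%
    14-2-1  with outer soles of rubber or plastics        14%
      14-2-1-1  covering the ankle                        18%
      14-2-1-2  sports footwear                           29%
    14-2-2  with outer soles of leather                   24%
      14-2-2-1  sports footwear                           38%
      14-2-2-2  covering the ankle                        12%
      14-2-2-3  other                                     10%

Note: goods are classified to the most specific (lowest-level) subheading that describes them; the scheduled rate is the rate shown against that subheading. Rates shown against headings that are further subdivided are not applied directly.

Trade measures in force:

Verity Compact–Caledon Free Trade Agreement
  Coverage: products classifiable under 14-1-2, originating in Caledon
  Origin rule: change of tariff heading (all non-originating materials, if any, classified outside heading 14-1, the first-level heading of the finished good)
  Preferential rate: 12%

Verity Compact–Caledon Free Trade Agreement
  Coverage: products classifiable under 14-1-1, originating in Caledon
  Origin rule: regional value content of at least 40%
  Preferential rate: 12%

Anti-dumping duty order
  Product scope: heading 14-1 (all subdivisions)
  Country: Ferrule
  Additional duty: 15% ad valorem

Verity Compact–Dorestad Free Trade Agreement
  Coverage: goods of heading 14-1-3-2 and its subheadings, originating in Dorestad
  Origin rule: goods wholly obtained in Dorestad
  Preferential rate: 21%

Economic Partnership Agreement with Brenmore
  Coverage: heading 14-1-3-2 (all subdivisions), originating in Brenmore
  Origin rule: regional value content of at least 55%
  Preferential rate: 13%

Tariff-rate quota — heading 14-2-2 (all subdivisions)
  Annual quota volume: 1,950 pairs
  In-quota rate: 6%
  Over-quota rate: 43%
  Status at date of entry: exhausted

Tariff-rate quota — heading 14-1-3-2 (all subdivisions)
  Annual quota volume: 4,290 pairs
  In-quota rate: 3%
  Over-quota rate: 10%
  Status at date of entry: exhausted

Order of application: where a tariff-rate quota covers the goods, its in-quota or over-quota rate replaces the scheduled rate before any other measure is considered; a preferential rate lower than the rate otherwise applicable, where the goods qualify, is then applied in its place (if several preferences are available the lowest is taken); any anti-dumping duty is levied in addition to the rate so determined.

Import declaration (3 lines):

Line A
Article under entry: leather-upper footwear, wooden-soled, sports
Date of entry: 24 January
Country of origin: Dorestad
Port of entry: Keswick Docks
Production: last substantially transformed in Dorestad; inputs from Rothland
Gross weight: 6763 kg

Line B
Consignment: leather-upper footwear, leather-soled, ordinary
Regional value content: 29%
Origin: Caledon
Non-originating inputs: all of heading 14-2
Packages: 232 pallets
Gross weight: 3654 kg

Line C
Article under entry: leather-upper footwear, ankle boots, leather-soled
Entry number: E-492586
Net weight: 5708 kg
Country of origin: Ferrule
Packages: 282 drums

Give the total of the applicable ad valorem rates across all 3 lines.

Line A: leather-upper → 14-1; wooden-soled → 14-1-2; sports → 14-1-2-1. Scheduled 38%. Dorestad agreement on 14-1-3-2: 14-1-2-1 not covered. → 38%.
Line B: leather-upper → 14-1; leather-soled → 14-1-1; ordinary → 14-1-1-2. Scheduled 38%. Caledon agreement on 14-1-2: 14-1-1-2 not covered; Caledon agreement on 14-1-1: RVC < 40%. → 38%.
Line C: leather-upper → 14-1; leather-soled → 14-1-1; ankle boots → 14-1-1-1. Scheduled 35%. anti-dumping (Ferrule, 14-1): +15%; total 35% + 15% = 50%. → 50%.
Sum: 38% + 38% + 50% = 126%.

126%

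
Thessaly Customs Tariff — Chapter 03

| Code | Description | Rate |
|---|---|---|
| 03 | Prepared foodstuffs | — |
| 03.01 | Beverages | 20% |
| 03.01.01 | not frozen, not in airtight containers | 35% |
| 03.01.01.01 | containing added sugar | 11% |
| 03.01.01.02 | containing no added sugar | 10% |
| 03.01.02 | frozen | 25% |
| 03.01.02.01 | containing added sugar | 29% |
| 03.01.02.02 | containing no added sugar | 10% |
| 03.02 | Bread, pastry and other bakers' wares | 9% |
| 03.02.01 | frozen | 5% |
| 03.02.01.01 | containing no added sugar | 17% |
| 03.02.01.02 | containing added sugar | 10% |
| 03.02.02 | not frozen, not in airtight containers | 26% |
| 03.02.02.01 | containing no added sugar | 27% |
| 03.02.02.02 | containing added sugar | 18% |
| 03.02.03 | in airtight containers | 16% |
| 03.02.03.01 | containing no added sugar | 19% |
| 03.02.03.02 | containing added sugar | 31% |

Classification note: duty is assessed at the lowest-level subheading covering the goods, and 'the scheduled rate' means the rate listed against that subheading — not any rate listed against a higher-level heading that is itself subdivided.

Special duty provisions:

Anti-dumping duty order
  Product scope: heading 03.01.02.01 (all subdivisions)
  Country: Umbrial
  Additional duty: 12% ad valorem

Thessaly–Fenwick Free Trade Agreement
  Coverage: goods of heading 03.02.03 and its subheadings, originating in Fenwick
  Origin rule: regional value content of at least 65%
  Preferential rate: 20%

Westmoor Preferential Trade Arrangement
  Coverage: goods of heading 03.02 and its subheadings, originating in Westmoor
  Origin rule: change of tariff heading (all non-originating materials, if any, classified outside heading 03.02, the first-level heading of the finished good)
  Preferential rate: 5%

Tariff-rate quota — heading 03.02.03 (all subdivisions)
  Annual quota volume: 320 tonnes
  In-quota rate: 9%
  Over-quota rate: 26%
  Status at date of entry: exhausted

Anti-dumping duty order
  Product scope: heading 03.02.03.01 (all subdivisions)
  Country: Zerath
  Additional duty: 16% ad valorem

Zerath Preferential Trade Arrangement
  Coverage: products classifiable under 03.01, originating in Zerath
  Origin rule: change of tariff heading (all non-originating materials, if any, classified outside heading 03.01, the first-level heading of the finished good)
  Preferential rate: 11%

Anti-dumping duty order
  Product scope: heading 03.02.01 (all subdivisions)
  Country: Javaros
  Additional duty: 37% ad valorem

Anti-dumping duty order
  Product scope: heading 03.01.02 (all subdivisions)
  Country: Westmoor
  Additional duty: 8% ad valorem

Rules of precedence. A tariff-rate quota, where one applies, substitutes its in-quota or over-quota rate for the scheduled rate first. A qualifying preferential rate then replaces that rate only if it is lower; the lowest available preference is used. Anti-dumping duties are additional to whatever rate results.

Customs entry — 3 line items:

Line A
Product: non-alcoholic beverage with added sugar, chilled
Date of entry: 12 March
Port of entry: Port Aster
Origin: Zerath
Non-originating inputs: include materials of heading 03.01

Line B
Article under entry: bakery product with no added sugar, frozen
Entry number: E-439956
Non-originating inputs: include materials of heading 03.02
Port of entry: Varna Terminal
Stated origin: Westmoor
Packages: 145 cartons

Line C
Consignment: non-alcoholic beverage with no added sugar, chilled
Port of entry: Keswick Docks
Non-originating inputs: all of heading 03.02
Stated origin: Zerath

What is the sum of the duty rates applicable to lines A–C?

Line A: non-alcoholic beverage → 03.01; chilled → 03.01.01; with added sugar → 03.01.01.01. Scheduled 11%. Zerath agreement on 03.01: CTH not met. → 11%.
Line B: bakery product → 03.02; frozen → 03.02.01; with no added sugar → 03.02.01.01. Scheduled 17%. Westmoor agreement on 03.02: CTH not met. → 17%.
Line C: non-alcoholic beverage → 03.01; chilled → 03.01.01; with no added sugar → 03.01.01.02. Scheduled 10%. Zerath agreement on 03.01: CTH met → 11% available; preference 11% not lower than 10% → no reduction. → 10%.
Sum: 11% + 17% + 10% = 38%.

38%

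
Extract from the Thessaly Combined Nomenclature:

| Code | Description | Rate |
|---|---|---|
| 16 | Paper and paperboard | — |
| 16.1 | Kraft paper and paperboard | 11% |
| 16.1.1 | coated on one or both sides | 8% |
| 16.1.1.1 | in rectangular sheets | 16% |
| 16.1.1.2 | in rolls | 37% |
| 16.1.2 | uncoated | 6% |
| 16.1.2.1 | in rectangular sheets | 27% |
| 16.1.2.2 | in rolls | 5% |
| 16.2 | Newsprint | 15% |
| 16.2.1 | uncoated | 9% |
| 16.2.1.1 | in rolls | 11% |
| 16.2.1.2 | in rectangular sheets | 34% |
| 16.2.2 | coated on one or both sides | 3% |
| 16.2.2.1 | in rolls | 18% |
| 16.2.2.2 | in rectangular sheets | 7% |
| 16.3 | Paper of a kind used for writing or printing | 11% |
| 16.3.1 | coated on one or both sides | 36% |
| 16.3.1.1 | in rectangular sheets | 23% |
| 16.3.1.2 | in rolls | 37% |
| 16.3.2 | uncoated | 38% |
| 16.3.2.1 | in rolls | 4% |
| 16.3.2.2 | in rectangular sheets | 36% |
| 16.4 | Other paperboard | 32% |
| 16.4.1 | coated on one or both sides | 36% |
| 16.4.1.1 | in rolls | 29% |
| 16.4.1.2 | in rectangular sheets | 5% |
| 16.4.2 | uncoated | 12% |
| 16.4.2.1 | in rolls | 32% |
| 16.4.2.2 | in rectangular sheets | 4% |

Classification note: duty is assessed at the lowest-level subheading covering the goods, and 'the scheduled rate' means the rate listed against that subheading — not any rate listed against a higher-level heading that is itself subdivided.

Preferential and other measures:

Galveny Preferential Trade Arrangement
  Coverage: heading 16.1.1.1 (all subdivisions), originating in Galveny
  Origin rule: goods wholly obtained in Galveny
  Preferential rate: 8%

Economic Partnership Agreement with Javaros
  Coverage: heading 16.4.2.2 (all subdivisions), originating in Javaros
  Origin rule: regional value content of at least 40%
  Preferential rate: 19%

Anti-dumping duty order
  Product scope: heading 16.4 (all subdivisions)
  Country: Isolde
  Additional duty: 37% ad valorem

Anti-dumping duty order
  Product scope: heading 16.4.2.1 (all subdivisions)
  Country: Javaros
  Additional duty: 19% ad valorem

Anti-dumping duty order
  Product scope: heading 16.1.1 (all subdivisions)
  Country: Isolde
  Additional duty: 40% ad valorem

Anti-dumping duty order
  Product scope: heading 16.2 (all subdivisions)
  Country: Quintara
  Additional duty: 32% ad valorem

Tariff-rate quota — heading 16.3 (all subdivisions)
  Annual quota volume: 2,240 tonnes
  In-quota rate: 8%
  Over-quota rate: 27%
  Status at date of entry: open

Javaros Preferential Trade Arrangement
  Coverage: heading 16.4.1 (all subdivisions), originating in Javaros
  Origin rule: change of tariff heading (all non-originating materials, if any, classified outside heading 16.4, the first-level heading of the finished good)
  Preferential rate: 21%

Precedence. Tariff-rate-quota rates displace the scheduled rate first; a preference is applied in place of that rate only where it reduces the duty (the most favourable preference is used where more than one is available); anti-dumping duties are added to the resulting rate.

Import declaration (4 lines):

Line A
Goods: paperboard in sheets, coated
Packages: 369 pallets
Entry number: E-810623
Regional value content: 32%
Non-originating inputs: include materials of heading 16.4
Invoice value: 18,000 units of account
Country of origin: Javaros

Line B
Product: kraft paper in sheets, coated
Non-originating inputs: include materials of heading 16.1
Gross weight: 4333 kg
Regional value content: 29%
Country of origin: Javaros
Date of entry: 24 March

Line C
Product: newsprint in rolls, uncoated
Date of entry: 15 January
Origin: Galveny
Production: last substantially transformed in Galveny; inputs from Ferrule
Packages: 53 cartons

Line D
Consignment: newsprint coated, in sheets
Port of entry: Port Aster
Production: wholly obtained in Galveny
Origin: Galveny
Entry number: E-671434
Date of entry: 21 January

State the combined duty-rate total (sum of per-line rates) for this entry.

Line A: paperboard → 16.4; coated → 16.4.1; in sheets → 16.4.1.2. Scheduled 5%. Javaros agreement on 16.4.2.2: 16.4.1.2 not covered; Javaros agreement on 16.4.1: CTH not met. → 5%.
Line B: kraft paper → 16.1; coated → 16.1.1; in sheets → 16.1.1.1. Scheduled 16%. Javaros agreement on 16.4.2.2: 16.1.1.1 not covered; Javaros agreement on 16.4.1: 16.1.1.1 not covered. → 16%.
Line C: newsprint → 16.2; uncoated → 16.2.1; in rolls → 16.2.1.1. Scheduled 11%. Galveny agreement on 16.1.1.1: 16.2.1.1 not covered. → 11%.
Line D: newsprint → 16.2; coated → 16.2.2; in sheets → 16.2.2.2. Scheduled 7%. Galveny agreement on 16.1.1.1: 16.2.2.2 not covered. → 7%.
Sum: 5% + 16% + 11% + 7% = 39%.

39%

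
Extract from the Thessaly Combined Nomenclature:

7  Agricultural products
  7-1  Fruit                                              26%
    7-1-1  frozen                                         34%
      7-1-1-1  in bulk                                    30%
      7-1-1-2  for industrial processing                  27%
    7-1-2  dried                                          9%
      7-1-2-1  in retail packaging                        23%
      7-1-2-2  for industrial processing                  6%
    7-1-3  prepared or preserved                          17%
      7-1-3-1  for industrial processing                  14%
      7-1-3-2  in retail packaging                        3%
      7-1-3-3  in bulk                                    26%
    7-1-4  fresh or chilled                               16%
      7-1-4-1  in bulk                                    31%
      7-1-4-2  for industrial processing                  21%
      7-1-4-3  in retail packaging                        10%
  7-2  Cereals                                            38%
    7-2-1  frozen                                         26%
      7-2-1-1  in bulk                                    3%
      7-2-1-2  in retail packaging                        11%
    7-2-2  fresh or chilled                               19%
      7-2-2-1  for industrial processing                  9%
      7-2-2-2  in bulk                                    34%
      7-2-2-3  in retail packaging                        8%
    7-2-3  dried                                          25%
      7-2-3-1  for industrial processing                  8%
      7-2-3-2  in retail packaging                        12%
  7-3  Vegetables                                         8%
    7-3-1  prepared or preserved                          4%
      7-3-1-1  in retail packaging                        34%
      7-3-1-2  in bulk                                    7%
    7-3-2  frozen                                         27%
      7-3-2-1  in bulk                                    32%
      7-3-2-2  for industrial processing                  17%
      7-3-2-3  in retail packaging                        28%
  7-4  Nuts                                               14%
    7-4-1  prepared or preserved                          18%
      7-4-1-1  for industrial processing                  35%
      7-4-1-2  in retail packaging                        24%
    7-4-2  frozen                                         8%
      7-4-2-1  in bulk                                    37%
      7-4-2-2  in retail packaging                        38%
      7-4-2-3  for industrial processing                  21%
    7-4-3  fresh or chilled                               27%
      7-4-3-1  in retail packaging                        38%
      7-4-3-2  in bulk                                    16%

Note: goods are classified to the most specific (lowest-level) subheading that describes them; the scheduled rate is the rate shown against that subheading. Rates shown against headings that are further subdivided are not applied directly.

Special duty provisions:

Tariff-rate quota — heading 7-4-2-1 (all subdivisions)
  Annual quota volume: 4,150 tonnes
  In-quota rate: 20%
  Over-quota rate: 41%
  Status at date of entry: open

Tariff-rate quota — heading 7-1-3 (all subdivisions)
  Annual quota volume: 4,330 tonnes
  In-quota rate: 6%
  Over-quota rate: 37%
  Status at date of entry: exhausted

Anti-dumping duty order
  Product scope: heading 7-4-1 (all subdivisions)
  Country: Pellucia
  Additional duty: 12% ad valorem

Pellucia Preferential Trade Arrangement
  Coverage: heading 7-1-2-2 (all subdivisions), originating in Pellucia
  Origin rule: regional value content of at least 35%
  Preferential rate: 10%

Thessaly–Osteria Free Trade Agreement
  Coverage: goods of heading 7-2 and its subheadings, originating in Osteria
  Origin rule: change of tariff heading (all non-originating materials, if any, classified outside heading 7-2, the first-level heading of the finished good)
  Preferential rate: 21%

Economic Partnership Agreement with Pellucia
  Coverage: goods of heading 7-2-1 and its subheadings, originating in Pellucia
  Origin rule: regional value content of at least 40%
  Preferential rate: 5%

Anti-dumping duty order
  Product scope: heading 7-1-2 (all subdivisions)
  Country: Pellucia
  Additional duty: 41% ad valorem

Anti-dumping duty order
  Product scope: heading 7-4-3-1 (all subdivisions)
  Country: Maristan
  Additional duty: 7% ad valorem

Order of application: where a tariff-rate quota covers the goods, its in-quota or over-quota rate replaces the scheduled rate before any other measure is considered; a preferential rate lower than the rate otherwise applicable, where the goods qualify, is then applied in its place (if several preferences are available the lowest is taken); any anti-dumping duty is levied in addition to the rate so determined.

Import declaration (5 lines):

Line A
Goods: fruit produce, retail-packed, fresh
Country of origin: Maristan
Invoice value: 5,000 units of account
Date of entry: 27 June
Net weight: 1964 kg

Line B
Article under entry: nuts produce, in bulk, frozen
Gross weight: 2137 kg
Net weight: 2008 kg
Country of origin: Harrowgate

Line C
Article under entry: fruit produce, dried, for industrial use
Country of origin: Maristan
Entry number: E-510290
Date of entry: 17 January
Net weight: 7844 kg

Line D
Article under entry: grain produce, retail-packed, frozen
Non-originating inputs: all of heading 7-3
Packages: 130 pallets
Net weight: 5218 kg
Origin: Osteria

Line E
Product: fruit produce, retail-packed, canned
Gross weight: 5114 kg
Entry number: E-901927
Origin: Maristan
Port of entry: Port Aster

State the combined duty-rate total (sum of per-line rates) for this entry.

84%

Line A: fruit → 7-1; fresh → 7-1-4; retail-packed → 7-1-4-3. Scheduled 10%. No special measure applies. → 10%.
Line B: nuts → 7-4; frozen → 7-4-2; in bulk → 7-4-2-1. Scheduled 37%. quota on 7-4-2-1 open → in-quota 20%. → 20%.
Line C: fruit → 7-1; dried → 7-1-2; for industrial use → 7-1-2-2. Scheduled 6%. No special measure applies. → 6%.
Line D: grain → 7-2; frozen → 7-2-1; retail-packed → 7-2-1-2. Scheduled 11%. Osteria agreement on 7-2: CTH met → 21% available; preference 21% not lower than 11% → no reduction. → 11%.
Line E: fruit → 7-1; canned → 7-1-3; retail-packed → 7-1-3-2. Scheduled 3%. quota on 7-1-3 exhausted → over-quota 37%. → 37%.
Sum: 10% + 20% + 6% + 11% + 37% = 84%.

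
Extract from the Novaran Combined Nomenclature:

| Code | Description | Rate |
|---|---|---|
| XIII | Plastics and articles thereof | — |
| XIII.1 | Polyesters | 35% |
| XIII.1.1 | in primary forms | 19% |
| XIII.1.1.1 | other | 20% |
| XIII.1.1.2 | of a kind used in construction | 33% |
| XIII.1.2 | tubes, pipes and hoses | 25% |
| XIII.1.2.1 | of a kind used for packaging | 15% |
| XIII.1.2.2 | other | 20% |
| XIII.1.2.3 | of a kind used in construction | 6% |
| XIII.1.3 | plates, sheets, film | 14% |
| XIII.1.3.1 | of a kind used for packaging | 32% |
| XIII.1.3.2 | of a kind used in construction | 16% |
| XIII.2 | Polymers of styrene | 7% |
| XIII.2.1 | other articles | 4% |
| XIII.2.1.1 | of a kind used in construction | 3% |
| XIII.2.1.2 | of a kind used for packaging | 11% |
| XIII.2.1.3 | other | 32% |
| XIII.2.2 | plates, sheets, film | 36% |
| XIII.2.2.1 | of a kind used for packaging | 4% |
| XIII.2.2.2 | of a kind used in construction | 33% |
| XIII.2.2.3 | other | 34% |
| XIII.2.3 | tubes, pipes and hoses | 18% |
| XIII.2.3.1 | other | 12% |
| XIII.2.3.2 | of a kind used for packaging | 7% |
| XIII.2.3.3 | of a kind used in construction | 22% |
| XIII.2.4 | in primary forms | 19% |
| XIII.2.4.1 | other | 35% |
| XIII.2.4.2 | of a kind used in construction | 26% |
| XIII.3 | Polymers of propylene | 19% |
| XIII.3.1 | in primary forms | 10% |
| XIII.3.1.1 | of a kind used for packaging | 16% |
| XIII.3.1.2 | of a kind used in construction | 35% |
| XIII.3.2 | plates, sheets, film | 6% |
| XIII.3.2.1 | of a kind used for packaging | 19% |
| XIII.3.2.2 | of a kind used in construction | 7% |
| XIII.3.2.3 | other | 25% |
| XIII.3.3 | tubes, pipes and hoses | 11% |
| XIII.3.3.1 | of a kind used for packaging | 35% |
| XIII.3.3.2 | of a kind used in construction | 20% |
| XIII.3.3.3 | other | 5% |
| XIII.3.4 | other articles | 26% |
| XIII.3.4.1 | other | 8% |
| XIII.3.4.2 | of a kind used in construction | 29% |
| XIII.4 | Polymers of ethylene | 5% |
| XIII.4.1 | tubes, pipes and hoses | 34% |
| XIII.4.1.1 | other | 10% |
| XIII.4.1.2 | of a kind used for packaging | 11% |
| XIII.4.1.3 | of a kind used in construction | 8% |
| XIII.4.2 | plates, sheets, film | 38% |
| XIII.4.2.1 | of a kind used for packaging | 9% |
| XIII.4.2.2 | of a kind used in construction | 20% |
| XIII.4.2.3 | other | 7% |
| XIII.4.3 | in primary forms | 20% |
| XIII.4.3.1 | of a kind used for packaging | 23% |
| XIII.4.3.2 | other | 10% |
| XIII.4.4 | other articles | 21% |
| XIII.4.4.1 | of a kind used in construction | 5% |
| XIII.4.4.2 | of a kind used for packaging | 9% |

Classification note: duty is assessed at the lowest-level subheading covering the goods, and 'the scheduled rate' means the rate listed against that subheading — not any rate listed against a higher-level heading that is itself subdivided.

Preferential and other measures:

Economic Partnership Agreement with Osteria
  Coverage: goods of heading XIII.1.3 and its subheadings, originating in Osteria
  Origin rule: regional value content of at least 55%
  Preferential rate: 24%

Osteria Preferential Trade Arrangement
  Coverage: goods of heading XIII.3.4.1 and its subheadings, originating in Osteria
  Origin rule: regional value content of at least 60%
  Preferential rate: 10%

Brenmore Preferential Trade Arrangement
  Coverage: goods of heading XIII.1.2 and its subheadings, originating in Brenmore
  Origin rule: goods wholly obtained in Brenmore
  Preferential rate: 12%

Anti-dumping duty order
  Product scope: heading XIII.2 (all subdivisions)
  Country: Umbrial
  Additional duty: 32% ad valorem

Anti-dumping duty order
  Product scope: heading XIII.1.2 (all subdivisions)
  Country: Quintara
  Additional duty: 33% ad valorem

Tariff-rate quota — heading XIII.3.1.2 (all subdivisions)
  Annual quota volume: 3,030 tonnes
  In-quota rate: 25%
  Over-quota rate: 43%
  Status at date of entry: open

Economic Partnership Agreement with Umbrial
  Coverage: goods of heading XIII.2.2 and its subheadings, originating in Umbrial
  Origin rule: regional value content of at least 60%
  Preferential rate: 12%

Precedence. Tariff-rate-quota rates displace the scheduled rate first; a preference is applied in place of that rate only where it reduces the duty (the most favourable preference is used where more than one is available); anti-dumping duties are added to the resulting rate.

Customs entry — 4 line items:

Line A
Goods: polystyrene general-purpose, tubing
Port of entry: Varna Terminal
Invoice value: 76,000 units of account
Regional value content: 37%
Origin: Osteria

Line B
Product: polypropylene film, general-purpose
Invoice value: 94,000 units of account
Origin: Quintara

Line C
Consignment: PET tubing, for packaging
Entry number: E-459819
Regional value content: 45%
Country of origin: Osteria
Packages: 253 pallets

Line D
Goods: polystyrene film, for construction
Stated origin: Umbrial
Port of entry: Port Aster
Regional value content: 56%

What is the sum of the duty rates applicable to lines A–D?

Line A: polystyrene → XIII.2; tubing → XIII.2.3; general-purpose → XIII.2.3.1. Scheduled 12%. Osteria agreement on XIII.1.3: XIII.2.3.1 not covered; Osteria agreement on XIII.3.4.1: XIII.2.3.1 not covered. → 12%.
Line B: polypropylene → XIII.3; film → XIII.3.2; general-purpose → XIII.3.2.3. Scheduled 25%. No special measure applies. → 25%.
Line C: PET → XIII.1; tubing → XIII.1.2; for packaging → XIII.1.2.1. Scheduled 15%. Osteria agreement on XIII.1.3: XIII.1.2.1 not covered; Osteria agreement on XIII.3.4.1: XIII.1.2.1 not covered. → 15%.
Line D: polystyrene → XIII.2; film → XIII.2.2; for construction → XIII.2.2.2. Scheduled 33%. Umbrial agreement on XIII.2.2: RVC < 60%; anti-dumping (Umbrial, XIII.2): +32%; total 33% + 32% = 65%. → 65%.
Sum: 12% + 25% + 15% + 65% = 117%.

117%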